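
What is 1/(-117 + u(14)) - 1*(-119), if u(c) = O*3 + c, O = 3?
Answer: 11185/94 ≈ 118.99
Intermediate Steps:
u(c) = 9 + c (u(c) = 3*3 + c = 9 + c)
1/(-117 + u(14)) - 1*(-119) = 1/(-117 + (9 + 14)) - 1*(-119) = 1/(-117 + 23) + 119 = 1/(-94) + 119 = -1/94 + 119 = 11185/94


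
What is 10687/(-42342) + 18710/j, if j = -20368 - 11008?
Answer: -281883533/332130648 ≈ -0.84871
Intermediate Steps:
j = -31376
10687/(-42342) + 18710/j = 10687/(-42342) + 18710/(-31376) = 10687*(-1/42342) + 18710*(-1/31376) = -10687/42342 - 9355/15688 = -281883533/332130648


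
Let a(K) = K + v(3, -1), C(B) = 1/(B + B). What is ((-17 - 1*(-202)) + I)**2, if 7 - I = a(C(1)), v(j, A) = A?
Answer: 148225/4 ≈ 37056.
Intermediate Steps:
C(B) = 1/(2*B)
a(K) = -1 + K (a(K) = K - 1 = -1 + K)
I = 15/2 (I = 7 - (-1 + (1/2)/1) = 7 - (-1 + (1/2)*1) = 7 - (-1 + 1/2) = 7 - 1*(-1/2) = 7 + 1/2 = 15/2 ≈ 7.5000)
((-17 - 1*(-202)) + I)**2 = ((-17 - 1*(-202)) + 15/2)**2 = ((-17 + 202) + 15/2)**2 = (185 + 15/2)**2 = (385/2)**2 = 148225/4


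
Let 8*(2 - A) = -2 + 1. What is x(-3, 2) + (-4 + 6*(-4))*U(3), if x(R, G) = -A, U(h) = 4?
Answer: -913/8 ≈ -114.13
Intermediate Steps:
A = 17/8 (A = 2 - (-2 + 1)/8 = 2 - ⅛*(-1) = 2 + ⅛ = 17/8 ≈ 2.1250)
x(R, G) = -17/8 (x(R, G) = -1*17/8 = -17/8)
x(-3, 2) + (-4 + 6*(-4))*U(3) = -17/8 + (-4 + 6*(-4))*4 = -17/8 + (-4 - 24)*4 = -17/8 - 28*4 = -17/8 - 112 = -913/8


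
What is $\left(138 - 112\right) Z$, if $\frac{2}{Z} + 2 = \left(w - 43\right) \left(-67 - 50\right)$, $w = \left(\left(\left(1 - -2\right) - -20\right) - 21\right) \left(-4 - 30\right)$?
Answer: $\frac{52}{12985} \approx 0.0040046$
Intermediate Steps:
$w = -68$ ($w = \left(\left(\left(1 + 2\right) + 20\right) - 21\right) \left(-34\right) = \left(\left(3 + 20\right) - 21\right) \left(-34\right) = \left(23 - 21\right) \left(-34\right) = 2 \left(-34\right) = -68$)
$Z = \frac{2}{12985}$ ($Z = \frac{2}{-2 + \left(-68 - 43\right) \left(-67 - 50\right)} = \frac{2}{-2 - -12987} = \frac{2}{-2 + 12987} = \frac{2}{12985} \approx 0.00015402$)
$\left(138 - 112\right) Z = \left(138 - 112\right) \frac{2}{12985} = 26 \cdot \frac{2}{12985} = \frac{52}{12985}$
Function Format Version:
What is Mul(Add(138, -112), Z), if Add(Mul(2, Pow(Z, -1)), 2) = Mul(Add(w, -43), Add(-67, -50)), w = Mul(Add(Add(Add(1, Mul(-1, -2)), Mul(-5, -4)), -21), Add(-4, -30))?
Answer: Rational(52, 12985) ≈ 0.0040046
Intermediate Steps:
w = -68 (w = Mul(Add(Add(Add(1, 2), 20), -21), -34) = Mul(Add(Add(3, 20), -21), -34) = Mul(Add(23, -21), -34) = Mul(2, -34) = -68)
Z = Rational(2, 12985) (Z = Mul(2, Pow(Add(-2, Mul(Add(-68, -43), Add(-67, -50))), -1)) = Mul(2, Pow(Add(-2, Mul(-111, -117)), -1)) = Mul(2, Pow(Add(-2, 12987), -1)) = Mul(2, Pow(12985, -1)) = Mul(2, Rational(1, 12985)) = Rational(2, 12985) ≈ 0.00015402)
Mul(Add(138, -112), Z) = Mul(Add(138, -112), Rational(2, 12985)) = Mul(26, Rational(2, 12985)) = Rational(52, 12985)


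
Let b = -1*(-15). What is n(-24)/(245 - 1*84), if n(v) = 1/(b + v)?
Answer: -1/1449 ≈ -0.00069013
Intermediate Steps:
b = 15
n(v) = 1/(15 + v)
n(-24)/(245 - 1*84) = 1/((15 - 24)*(245 - 1*84)) = 1/((-9)*(245 - 84)) = -⅑/161 = -⅑*1/161 = -1/1449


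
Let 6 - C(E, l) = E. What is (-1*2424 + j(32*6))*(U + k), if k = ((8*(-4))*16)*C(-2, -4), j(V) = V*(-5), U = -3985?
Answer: 27346104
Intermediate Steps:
C(E, l) = 6 - E
j(V) = -5*V
k = -4096 (k = ((8*(-4))*16)*(6 - 1*(-2)) = (-32*16)*(6 + 2) = -512*8 = -4096)
(-1*2424 + j(32*6))*(U + k) = (-1*2424 - 160*6)*(-3985 - 4096) = (-2424 - 5*192)*(-8081) = (-2424 - 960)*(-8081) = -3384*(-8081) = 27346104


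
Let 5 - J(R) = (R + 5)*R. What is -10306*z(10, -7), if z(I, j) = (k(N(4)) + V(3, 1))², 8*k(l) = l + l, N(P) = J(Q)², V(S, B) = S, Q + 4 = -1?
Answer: -7054457/8 ≈ -8.8181e+5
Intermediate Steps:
Q = -5 (Q = -4 - 1 = -5)
J(R) = 5 - R*(5 + R) (J(R) = 5 - (R + 5)*R = 5 - (5 + R)*R = 5 - R*(5 + R))
N(P) = 25 (N(P) = (5 - 1*(-5)² - 5*(-5))² = (5 - 1*25 + 25)² = (5 - 25 + 25)² = 5² = 25)
k(l) = l/4 (k(l) = (l + l)/8 = (2*l)/8 = l/4)
z(I, j) = 1369/16 (z(I, j) = ((¼)*25 + 3)² = (25/4 + 3)² = (37/4)² = 1369/16)
-10306*z(10, -7) = -10306*1369/16 = -7054457/8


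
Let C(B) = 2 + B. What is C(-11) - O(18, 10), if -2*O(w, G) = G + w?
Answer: 5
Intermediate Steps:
O(w, G) = -G/2 - w/2 (O(w, G) = -(G + w)/2 = -G/2 - w/2)
C(-11) - O(18, 10) = (2 - 11) - (-1/2*10 - 1/2*18) = -9 - (-5 - 9) = -9 - 1*(-14) = -9 + 14 = 5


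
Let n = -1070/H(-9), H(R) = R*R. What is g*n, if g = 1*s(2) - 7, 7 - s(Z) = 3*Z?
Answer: 2140/27 ≈ 79.259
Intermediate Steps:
H(R) = R²
n = -1070/81 (n = -1070/((-9)²) = -1070/81 ≈ -13.210)
s(Z) = 7 - 3*Z
g = -6 (g = 1*(7 - 3*2) - 7 = 1*(7 - 6) - 7 = 1*1 - 7 = 1 - 7 = -6)
g*n = -6*(-1070/81) = 2140/27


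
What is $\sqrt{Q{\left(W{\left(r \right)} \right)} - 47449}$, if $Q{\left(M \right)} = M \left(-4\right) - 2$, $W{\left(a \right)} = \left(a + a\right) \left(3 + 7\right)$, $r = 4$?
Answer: $i \sqrt{47771} \approx 218.57 i$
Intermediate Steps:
$W{\left(a \right)} = 20 a$ ($W{\left(a \right)} = 2 a 10 = 20 a$)
$Q{\left(M \right)} = -2 - 4 M$ ($Q{\left(M \right)} = - 4 M - 2 = -2 - 4 M$)
$\sqrt{Q{\left(W{\left(r \right)} \right)} - 47449} = \sqrt{\left(-2 - 4 \cdot 20 \cdot 4\right) - 47449} = \sqrt{\left(-2 - 320\right) - 47449} = \sqrt{-322 - 47449} = \sqrt{-47771} = i \sqrt{47771}$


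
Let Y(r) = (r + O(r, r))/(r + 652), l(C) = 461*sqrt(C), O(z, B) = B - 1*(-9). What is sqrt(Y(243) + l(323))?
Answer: sqrt(17721 + 14770901*sqrt(323))/179 ≈ 91.026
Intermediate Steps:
O(z, B) = 9 + B (O(z, B) = B + 9 = 9 + B)
Y(r) = (9 + 2*r)/(652 + r) (Y(r) = (r + (9 + r))/(r + 652) = (9 + 2*r)/(652 + r))
sqrt(Y(243) + l(323)) = sqrt((9 + 2*243)/(652 + 243) + 461*sqrt(323)) = sqrt((9 + 486)/895 + 461*sqrt(323)) = sqrt((1/895)*495 + 461*sqrt(323)) = sqrt(99/179 + 461*sqrt(323))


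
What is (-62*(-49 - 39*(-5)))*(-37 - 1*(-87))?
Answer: -452600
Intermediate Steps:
(-62*(-49 - 39*(-5)))*(-37 - 1*(-87)) = (-62*(-49 + 195))*(-37 + 87) = -62*146*50 = -9052*50 = -452600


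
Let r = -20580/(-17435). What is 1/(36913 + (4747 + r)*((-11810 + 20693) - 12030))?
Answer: -3487/51975864404 ≈ -6.7089e-8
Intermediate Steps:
r = 4116/3487 (r = -20580*(-1/17435) = 4116/3487 ≈ 1.1804)
1/(36913 + (4747 + r)*((-11810 + 20693) - 12030)) = 1/(36913 + (4747 + 4116/3487)*((-11810 + 20693) - 12030)) = 1/(36913 + 16556905*(8883 - 12030)/3487) = 1/(36913 + (16556905/3487)*(-3147)) = 1/(36913 - 52104580035/3487) = 1/(-51975864404/3487) = -3487/51975864404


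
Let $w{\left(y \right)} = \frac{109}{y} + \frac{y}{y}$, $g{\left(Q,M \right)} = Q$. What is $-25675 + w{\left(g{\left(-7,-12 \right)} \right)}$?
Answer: $- \frac{179827}{7} \approx -25690.0$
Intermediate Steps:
$w{\left(y \right)} = 1 + \frac{109}{y}$ ($w{\left(y \right)} = \frac{109}{y} + 1 = 1 + \frac{109}{y}$)
$-25675 + w{\left(g{\left(-7,-12 \right)} \right)} = -25675 + \frac{109 - 7}{-7} = -25675 - \frac{102}{7} = - \frac{179827}{7}$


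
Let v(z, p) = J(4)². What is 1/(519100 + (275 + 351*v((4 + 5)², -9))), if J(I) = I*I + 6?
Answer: 1/689259 ≈ 1.4508e-6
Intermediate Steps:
J(I) = 6 + I² (J(I) = I² + 6 = 6 + I²)
v(z, p) = 484 (v(z, p) = (6 + 4²)² = (6 + 16)² = 22² = 484)
1/(519100 + (275 + 351*v((4 + 5)², -9))) = 1/(519100 + (275 + 351*484)) = 1/(519100 + (275 + 169884)) = 1/(519100 + 170159) = 1/689259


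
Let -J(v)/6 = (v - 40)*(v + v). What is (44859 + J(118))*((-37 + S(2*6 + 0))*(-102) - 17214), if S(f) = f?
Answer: 961797096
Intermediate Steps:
J(v) = -12*v*(-40 + v) (J(v) = -6*(v - 40)*(v + v) = -6*(-40 + v)*2*v = -12*v*(-40 + v))
(44859 + J(118))*((-37 + S(2*6 + 0))*(-102) - 17214) = (44859 + 12*118*(40 - 1*118))*((-37 + (2*6 + 0))*(-102) - 17214) = (44859 + 12*118*(40 - 118))*((-37 + (12 + 0))*(-102) - 17214) = (44859 + 12*118*(-78))*((-37 + 12)*(-102) - 17214) = (44859 - 110448)*(-25*(-102) - 17214) = -65589*(2550 - 17214) = -65589*(-14664) = 961797096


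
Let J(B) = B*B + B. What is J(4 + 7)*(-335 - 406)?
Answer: -97812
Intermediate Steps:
J(B) = B + B² (J(B) = B² + B = B + B²)
J(4 + 7)*(-335 - 406) = ((4 + 7)*(1 + (4 + 7)))*(-335 - 406) = (11*(1 + 11))*(-741) = (11*12)*(-741) = 132*(-741) = -97812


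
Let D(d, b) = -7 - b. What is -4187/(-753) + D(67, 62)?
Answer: -47770/753 ≈ -63.440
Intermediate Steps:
-4187/(-753) + D(67, 62) = -4187/(-753) + (-7 - 1*62) = -4187*(-1/753) + (-7 - 62) = 4187/753 - 69 = -47770/753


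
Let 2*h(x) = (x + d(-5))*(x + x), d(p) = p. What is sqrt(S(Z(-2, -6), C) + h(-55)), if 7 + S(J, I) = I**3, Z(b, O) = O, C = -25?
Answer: 2*I*sqrt(3083) ≈ 111.05*I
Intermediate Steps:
S(J, I) = -7 + I**3
h(x) = x*(-5 + x) (h(x) = ((x - 5)*(x + x))/2 = ((-5 + x)*(2*x))/2 = (2*x*(-5 + x))/2 = x*(-5 + x))
sqrt(S(Z(-2, -6), C) + h(-55)) = sqrt((-7 + (-25)**3) - 55*(-5 - 55)) = sqrt((-7 - 15625) - 55*(-60)) = sqrt(-15632 + 3300) = sqrt(-12332) = 2*I*sqrt(3083)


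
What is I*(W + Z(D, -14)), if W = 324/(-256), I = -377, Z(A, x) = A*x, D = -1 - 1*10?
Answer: -3685175/64 ≈ -57581.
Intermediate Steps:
D = -11 (D = -1 - 10 = -11)
W = -81/64 (W = 324*(-1/256) = -81/64 ≈ -1.2656)
I*(W + Z(D, -14)) = -377*(-81/64 - 11*(-14)) = -377*(-81/64 + 154) = -377*9775/64 = -3685175/64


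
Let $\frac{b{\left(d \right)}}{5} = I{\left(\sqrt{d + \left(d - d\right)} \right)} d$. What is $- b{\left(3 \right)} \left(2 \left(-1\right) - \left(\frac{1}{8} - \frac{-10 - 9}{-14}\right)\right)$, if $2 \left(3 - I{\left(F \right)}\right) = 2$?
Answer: $\frac{645}{28} \approx 23.036$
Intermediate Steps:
$I{\left(F \right)} = 2$ ($I{\left(F \right)} = 3 - 1 = 2$)
$b{\left(d \right)} = 10 d$ ($b{\left(d \right)} = 5 \cdot 2 d = 10 d$)
$- b{\left(3 \right)} \left(2 \left(-1\right) - \left(\frac{1}{8} - \frac{-10 - 9}{-14}\right)\right) = - 10 \cdot 3 \left(2 \left(-1\right) - \left(\frac{1}{8} - \frac{-10 - 9}{-14}\right)\right) = - 30 \left(-2 - \left(\frac{1}{8} - \left(-10 - 9\right) \left(- \frac{1}{14}\right)\right)\right) = - 30 \left(-2 - - \frac{69}{56}\right) = - 30 \left(-2 + \left(- \frac{1}{8} + \frac{19}{14}\right)\right) = - 30 \left(-2 + \frac{69}{56}\right) = - \frac{30 \left(-43\right)}{56} = \left(-1\right) \left(- \frac{645}{28}\right) = \frac{645}{28}$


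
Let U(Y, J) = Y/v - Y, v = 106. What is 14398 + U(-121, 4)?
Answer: 1538893/106 ≈ 14518.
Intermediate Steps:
U(Y, J) = -105*Y/106 (U(Y, J) = Y/106 - Y = -105*Y/106)
14398 + U(-121, 4) = 14398 - 105/106*(-121) = 14398 + 12705/106 = 1538893/106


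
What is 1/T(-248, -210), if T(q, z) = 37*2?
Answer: 1/74 ≈ 0.013514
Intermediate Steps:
T(q, z) = 74
1/T(-248, -210) = 1/74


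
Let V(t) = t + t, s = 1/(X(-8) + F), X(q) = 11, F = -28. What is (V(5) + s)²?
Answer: 28561/289 ≈ 98.827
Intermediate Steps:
s = -1/17 (s = 1/(11 - 28) = 1/(-17) = -1/17 ≈ -0.058824)
V(t) = 2*t
(V(5) + s)² = (2*5 - 1/17)² = (10 - 1/17)² = (169/17)² = 28561/289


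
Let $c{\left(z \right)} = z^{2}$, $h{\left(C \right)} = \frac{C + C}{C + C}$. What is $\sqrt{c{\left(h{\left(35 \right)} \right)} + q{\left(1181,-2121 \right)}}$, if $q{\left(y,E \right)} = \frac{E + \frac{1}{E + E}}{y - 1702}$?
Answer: $\frac{\sqrt{24769195653930}}{2210082} \approx 2.2519$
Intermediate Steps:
$q{\left(y,E \right)} = \frac{E + \frac{1}{2 E}}{-1702 + y}$
$h{\left(C \right)} = 1$ ($h{\left(C \right)} = \frac{2 C}{2 C} = 2 C \frac{1}{2 C} = 1$)
$\sqrt{c{\left(h{\left(35 \right)} \right)} + q{\left(1181,-2121 \right)}} = \sqrt{1^{2} + \frac{\frac{1}{2} + \left(-2121\right)^{2}}{\left(-2121\right) \left(-1702 + 1181\right)}} = \sqrt{1 - \frac{\frac{1}{2} + 4498641}{2121 \left(-521\right)}} = \sqrt{1 - \left(- \frac{1}{1105041}\right) \frac{8997283}{2}} = \sqrt{1 + \frac{8997283}{2210082}} = \sqrt{\frac{11207365}{2210082}} = \frac{\sqrt{24769195653930}}{2210082}$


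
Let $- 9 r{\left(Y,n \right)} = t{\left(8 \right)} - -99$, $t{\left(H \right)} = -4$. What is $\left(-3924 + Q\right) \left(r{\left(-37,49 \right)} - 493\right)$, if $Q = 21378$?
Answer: $- \frac{26367176}{3} \approx -8.7891 \cdot 10^{6}$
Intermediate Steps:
$r{\left(Y,n \right)} = - \frac{95}{9}$ ($r{\left(Y,n \right)} = - \frac{-4 - -99}{9} = - \frac{-4 + 99}{9} = \left(- \frac{1}{9}\right) 95 = - \frac{95}{9}$)
$\left(-3924 + Q\right) \left(r{\left(-37,49 \right)} - 493\right) = \left(-3924 + 21378\right) \left(- \frac{95}{9} - 493\right) = 17454 \left(- \frac{4532}{9}\right) = - \frac{26367176}{3}$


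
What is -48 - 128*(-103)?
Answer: 13136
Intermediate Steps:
-48 - 128*(-103) = -48 + 13184 = 13136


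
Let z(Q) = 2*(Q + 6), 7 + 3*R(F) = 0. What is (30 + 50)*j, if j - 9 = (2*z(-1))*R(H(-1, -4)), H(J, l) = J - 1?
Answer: -9040/3 ≈ -3013.3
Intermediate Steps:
H(J, l) = -1 + J
R(F) = -7/3 (R(F) = -7/3 + (⅓)*0 = -7/3 + 0 = -7/3)
z(Q) = 12 + 2*Q (z(Q) = 2*(6 + Q) = 12 + 2*Q)
j = -113/3 (j = 9 + (2*(12 + 2*(-1)))*(-7/3) = 9 + (2*(12 - 2))*(-7/3) = 9 + (2*10)*(-7/3) = 9 + 20*(-7/3) = 9 - 140/3 = -113/3 ≈ -37.667)
(30 + 50)*j = (30 + 50)*(-113/3) = 80*(-113/3) = -9040/3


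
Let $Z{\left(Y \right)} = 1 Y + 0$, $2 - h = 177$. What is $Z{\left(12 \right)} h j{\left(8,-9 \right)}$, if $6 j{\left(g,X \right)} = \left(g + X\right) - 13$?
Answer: $4900$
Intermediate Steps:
$h = -175$ ($h = 2 - 177 = -175$)
$Z{\left(Y \right)} = Y$ ($Z{\left(Y \right)} = Y + 0 = Y$)
$j{\left(g,X \right)} = - \frac{13}{6} + \frac{X}{6} + \frac{g}{6}$ ($j{\left(g,X \right)} = \frac{\left(g + X\right) - 13}{6} = \frac{\left(X + g\right) - 13}{6} = \frac{-13 + X + g}{6} = - \frac{13}{6} + \frac{X}{6} + \frac{g}{6}$)
$Z{\left(12 \right)} h j{\left(8,-9 \right)} = 12 \left(-175\right) \left(- \frac{13}{6} + \frac{1}{6} \left(-9\right) + \frac{1}{6} \cdot 8\right) = - 2100 \left(- \frac{13}{6} - \frac{3}{2} + \frac{4}{3}\right) = \left(-2100\right) \left(- \frac{7}{3}\right) = 4900$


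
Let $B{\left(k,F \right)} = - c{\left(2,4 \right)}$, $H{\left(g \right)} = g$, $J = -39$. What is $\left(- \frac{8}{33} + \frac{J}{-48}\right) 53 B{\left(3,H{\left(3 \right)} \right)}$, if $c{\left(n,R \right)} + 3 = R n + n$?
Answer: $- \frac{111671}{528} \approx -211.5$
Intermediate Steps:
$c{\left(n,R \right)} = -3 + n + R n$ ($c{\left(n,R \right)} = -3 + \left(R n + n\right) = -3 + \left(n + R n\right) = -3 + n + R n$)
$B{\left(k,F \right)} = -7$ ($B{\left(k,F \right)} = - (-3 + 2 + 4 \cdot 2) = - (-3 + 2 + 8) = \left(-1\right) 7 = -7$)
$\left(- \frac{8}{33} + \frac{J}{-48}\right) 53 B{\left(3,H{\left(3 \right)} \right)} = \left(- \frac{8}{33} - \frac{39}{-48}\right) 53 \left(-7\right) = \left(\left(-8\right) \frac{1}{33} - - \frac{13}{16}\right) 53 \left(-7\right) = \left(- \frac{8}{33} + \frac{13}{16}\right) 53 \left(-7\right) = \frac{301}{528} \cdot 53 \left(-7\right) = \frac{15953}{528} \left(-7\right) = - \frac{111671}{528}$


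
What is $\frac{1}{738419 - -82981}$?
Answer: $\frac{1}{821400} \approx 1.2174 \cdot 10^{-6}$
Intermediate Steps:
$\frac{1}{738419 - -82981} = \frac{1}{738419 + \left(83420 - 439\right)} = \frac{1}{738419 + 82981} = \frac{1}{821400}$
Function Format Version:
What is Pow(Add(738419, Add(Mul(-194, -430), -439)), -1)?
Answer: Rational(1, 821400) ≈ 1.2174e-6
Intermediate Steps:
Pow(Add(738419, Add(Mul(-194, -430), -439)), -1) = Pow(Add(738419, Add(83420, -439)), -1) = Pow(Add(738419, 82981), -1) = Pow(821400, -1) = Rational(1, 821400)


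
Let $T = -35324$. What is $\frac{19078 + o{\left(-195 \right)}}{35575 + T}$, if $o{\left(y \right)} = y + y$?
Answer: $\frac{18688}{251} \approx 74.454$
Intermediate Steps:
$o{\left(y \right)} = 2 y$
$\frac{19078 + o{\left(-195 \right)}}{35575 + T} = \frac{19078 + 2 \left(-195\right)}{35575 - 35324} = \frac{19078 - 390}{251} = 18688 \cdot \frac{1}{251} = \frac{18688}{251}$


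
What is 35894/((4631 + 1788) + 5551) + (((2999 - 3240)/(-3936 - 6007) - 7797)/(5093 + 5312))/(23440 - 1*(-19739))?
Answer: 5344784439732823/1782399286981215 ≈ 2.9986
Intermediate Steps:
35894/((4631 + 1788) + 5551) + (((2999 - 3240)/(-3936 - 6007) - 7797)/(5093 + 5312))/(23440 - 1*(-19739)) = 35894/(6419 + 5551) + ((-241/(-9943) - 7797)/10405)/(23440 + 19739) = 35894/11970 + ((-241*(-1/9943) - 7797)*(1/10405))/43179 = 35894*(1/11970) + ((241/9943 - 7797)*(1/10405))*(1/43179) = 17947/5985 - 77525330/9943*1/10405*(1/43179) = 17947/5985 - 15505066/20691383*1/43179 = 17947/5985 - 15505066/893433226557 = 5344784439732823/1782399286981215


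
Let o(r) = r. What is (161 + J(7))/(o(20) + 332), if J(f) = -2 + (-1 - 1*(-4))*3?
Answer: 21/44 ≈ 0.47727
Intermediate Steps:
J(f) = 7 (J(f) = -2 + (-1 + 4)*3 = -2 + 3*3 = -2 + 9 = 7)
(161 + J(7))/(o(20) + 332) = (161 + 7)/(20 + 332) = 168/352 = 168*(1/352) = 21/44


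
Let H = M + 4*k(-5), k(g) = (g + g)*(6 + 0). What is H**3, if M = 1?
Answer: -13651919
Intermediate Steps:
k(g) = 12*g (k(g) = (2*g)*6 = 12*g)
H = -239 (H = 1 + 4*(12*(-5)) = 1 + 4*(-60) = 1 - 240 = -239)
H**3 = (-239)**3 = -13651919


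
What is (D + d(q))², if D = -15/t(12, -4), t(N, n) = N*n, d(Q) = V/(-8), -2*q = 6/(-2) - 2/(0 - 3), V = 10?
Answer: 225/256 ≈ 0.87891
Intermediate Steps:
q = 7/6 (q = -(6/(-2) - 2/(0 - 3))/2 = -(6*(-½) - 2/(-3))/2 = -(-3 - 2*(-⅓))/2 = -(-3 + ⅔)/2 = -½*(-7/3) = 7/6 ≈ 1.1667)
d(Q) = -5/4 (d(Q) = 10/(-8) = 10*(-⅛) = -5/4)
D = 5/16 (D = -15/(12*(-4)) = -15/(-48) = -15*(-1/48) = 5/16 ≈ 0.31250)
(D + d(q))² = (5/16 - 5/4)² = (-15/16)² = 225/256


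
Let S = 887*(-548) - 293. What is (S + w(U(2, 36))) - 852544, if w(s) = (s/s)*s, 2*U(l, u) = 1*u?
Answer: -1338895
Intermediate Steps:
U(l, u) = u/2 (U(l, u) = (1*u)/2 = u/2)
S = -486369 (S = -486076 - 293 = -486369)
w(s) = s (w(s) = 1*s = s)
(S + w(U(2, 36))) - 852544 = (-486369 + (½)*36) - 852544 = (-486369 + 18) - 852544 = -486351 - 852544 = -1338895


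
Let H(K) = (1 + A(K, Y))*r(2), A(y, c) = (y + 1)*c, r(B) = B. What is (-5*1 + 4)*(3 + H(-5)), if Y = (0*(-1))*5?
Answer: -5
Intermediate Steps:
Y = 0 (Y = 0*5 = 0)
A(y, c) = c*(1 + y) (A(y, c) = (1 + y)*c = c*(1 + y))
H(K) = 2 (H(K) = (1 + 0*(1 + K))*2 = (1 + 0)*2 = 1*2 = 2)
(-5*1 + 4)*(3 + H(-5)) = (-5*1 + 4)*(3 + 2) = (-5 + 4)*5 = -1*5 = -5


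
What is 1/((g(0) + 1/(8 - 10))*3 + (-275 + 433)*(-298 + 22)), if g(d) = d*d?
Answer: -2/87219 ≈ -2.2931e-5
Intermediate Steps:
g(d) = d**2
1/((g(0) + 1/(8 - 10))*3 + (-275 + 433)*(-298 + 22)) = 1/((0**2 + 1/(8 - 10))*3 + (-275 + 433)*(-298 + 22)) = 1/((0 + 1/(-2))*3 + 158*(-276)) = 1/((0 - 1/2)*3 - 43608) = 1/(-1/2*3 - 43608) = 1/(-3/2 - 43608) = 1/(-87219/2) = -2/87219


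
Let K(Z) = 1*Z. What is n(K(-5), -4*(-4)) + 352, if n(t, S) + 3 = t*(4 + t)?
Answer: 354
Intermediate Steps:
K(Z) = Z
n(t, S) = -3 + t*(4 + t)
n(K(-5), -4*(-4)) + 352 = (-3 + (-5)² + 4*(-5)) + 352 = (-3 + 25 - 20) + 352 = 2 + 352 = 354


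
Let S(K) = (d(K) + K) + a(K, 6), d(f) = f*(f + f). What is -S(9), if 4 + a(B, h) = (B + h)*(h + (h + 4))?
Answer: -407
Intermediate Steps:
a(B, h) = -4 + (4 + 2*h)*(B + h) (a(B, h) = -4 + (B + h)*(h + (h + 4)) = -4 + (B + h)*(h + (4 + h)) = -4 + (B + h)*(4 + 2*h) = -4 + (4 + 2*h)*(B + h))
d(f) = 2*f**2 (d(f) = f*(2*f) = 2*f**2)
S(K) = 92 + 2*K**2 + 17*K (S(K) = (2*K**2 + K) + (-4 + 2*6**2 + 4*K + 4*6 + 2*K*6) = (K + 2*K**2) + (-4 + 2*36 + 4*K + 24 + 12*K) = (K + 2*K**2) + (-4 + 72 + 4*K + 24 + 12*K) = (K + 2*K**2) + (92 + 16*K) = 92 + 2*K**2 + 17*K)
-S(9) = -(92 + 2*9**2 + 17*9) = -(92 + 2*81 + 153) = -(92 + 162 + 153) = -1*407 = -407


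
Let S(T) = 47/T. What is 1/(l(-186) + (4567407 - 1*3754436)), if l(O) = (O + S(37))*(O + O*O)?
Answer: -1/5543579 ≈ -1.8039e-7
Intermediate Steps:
l(O) = (47/37 + O)*(O + O²) (l(O) = (O + 47/37)*(O + O*O) = (O + 47*(1/37))*(O + O²) = (O + 47/37)*(O + O²) = (47/37 + O)*(O + O²))
1/(l(-186) + (4567407 - 1*3754436)) = 1/((1/37)*(-186)*(47 + 37*(-186)² + 84*(-186)) + (4567407 - 1*3754436)) = 1/((1/37)*(-186)*(47 + 37*34596 - 15624) + (4567407 - 3754436)) = 1/((1/37)*(-186)*(47 + 1280052 - 15624) + 812971) = 1/((1/37)*(-186)*1264475 + 812971) = 1/(-6356550 + 812971) = 1/(-5543579) = -1/5543579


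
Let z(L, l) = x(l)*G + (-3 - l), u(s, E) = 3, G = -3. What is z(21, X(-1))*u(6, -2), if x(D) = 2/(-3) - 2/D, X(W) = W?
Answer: -18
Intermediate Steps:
x(D) = -⅔ - 2/D (x(D) = 2*(-⅓) - 2/D = -⅔ - 2/D)
z(L, l) = -1 - l + 6/l (z(L, l) = (-⅔ - 2/l)*(-3) + (-3 - l) = (2 + 6/l) + (-3 - l) = -1 - l + 6/l)
z(21, X(-1))*u(6, -2) = (-1 - 1*(-1) + 6/(-1))*3 = (-1 + 1 + 6*(-1))*3 = (-1 + 1 - 6)*3 = -6*3 = -18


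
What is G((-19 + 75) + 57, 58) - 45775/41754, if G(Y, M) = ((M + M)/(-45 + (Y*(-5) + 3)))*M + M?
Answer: 1161284987/25344678 ≈ 45.820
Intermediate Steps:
G(Y, M) = M + 2*M²/(-42 - 5*Y) (G(Y, M) = ((2*M)/(-45 + (-5*Y + 3)))*M + M = ((2*M)/(-45 + (3 - 5*Y)))*M + M = ((2*M)/(-42 - 5*Y))*M + M = (2*M/(-42 - 5*Y))*M + M = 2*M²/(-42 - 5*Y) + M = M + 2*M²/(-42 - 5*Y))
G((-19 + 75) + 57, 58) - 45775/41754 = 58*(42 - 2*58 + 5*((-19 + 75) + 57))/(42 + 5*((-19 + 75) + 57)) - 45775/41754 = 58*(42 - 116 + 5*(56 + 57))/(42 + 5*(56 + 57)) - 45775/41754 = 58*(42 - 116 + 5*113)/(42 + 5*113) - 1*45775/41754 = 58*(42 - 116 + 565)/(42 + 565) - 45775/41754 = 58*491/607 - 45775/41754 = 58*(1/607)*491 - 45775/41754 = 28478/607 - 45775/41754 = 1161284987/25344678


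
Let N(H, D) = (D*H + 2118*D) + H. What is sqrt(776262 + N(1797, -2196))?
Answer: 3*I*sqrt(868809) ≈ 2796.3*I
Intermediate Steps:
N(H, D) = H + 2118*D + D*H (N(H, D) = (2118*D + D*H) + H = H + 2118*D + D*H)
sqrt(776262 + N(1797, -2196)) = sqrt(776262 + (1797 + 2118*(-2196) - 2196*1797)) = sqrt(776262 + (1797 - 4651128 - 3946212)) = sqrt(776262 - 8595543) = sqrt(-7819281) = 3*I*sqrt(868809)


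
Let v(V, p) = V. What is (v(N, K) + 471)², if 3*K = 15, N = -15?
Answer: 207936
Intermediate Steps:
K = 5 (K = (⅓)*15 = 5)
(v(N, K) + 471)² = (-15 + 471)² = 456² = 207936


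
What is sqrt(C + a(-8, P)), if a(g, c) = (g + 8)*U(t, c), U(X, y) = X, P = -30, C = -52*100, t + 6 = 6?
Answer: 20*I*sqrt(13) ≈ 72.111*I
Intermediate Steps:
t = 0 (t = -6 + 6 = 0)
C = -5200
a(g, c) = 0 (a(g, c) = (g + 8)*0 = (8 + g)*0 = 0)
sqrt(C + a(-8, P)) = sqrt(-5200 + 0) = sqrt(-5200) = 20*I*sqrt(13)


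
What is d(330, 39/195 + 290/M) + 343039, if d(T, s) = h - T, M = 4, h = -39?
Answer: 342670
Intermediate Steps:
d(T, s) = -39 - T
d(330, 39/195 + 290/M) + 343039 = (-39 - 1*330) + 343039 = (-39 - 330) + 343039 = -369 + 343039 = 342670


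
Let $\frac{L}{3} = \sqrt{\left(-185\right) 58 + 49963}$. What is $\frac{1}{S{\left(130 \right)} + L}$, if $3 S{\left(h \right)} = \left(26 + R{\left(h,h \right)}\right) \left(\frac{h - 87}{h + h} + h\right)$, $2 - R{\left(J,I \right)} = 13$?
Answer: $\frac{586612}{63524787} - \frac{2704 \sqrt{39233}}{63524787} \approx 0.00080318$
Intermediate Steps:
$R{\left(J,I \right)} = -11$ ($R{\left(J,I \right)} = 2 - 13 = -11$)
$L = 3 \sqrt{39233}$ ($L = 3 \sqrt{\left(-185\right) 58 + 49963} = 3 \sqrt{-10730 + 49963} = 3 \sqrt{39233} \approx 594.22$)
$S{\left(h \right)} = 5 h + \frac{5 \left(-87 + h\right)}{2 h}$ ($S{\left(h \right)} = \frac{\left(26 - 11\right) \left(\frac{h - 87}{h + h} + h\right)}{3} = \frac{15 \left(\frac{-87 + h}{2 h} + h\right)}{3} = \frac{15 \left(h + \frac{-87 + h}{2 h}\right)}{3} = \frac{15 h + \frac{15 \left(-87 + h\right)}{2 h}}{3} = 5 h + \frac{5 \left(-87 + h\right)}{2 h}$)
$\frac{1}{S{\left(130 \right)} + L} = \frac{1}{\left(\frac{5}{2} + 5 \cdot 130 - \frac{435}{2 \cdot 130}\right) + 3 \sqrt{39233}} = \frac{1}{\left(\frac{5}{2} + 650 - \frac{87}{52}\right) + 3 \sqrt{39233}} = \frac{1}{\frac{33843}{52} + 3 \sqrt{39233}}$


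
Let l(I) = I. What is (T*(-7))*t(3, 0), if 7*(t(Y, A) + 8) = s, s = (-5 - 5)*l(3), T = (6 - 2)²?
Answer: 1376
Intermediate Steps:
T = 16 (T = 4² = 16)
s = -30 (s = (-5 - 5)*3 = -10*3 = -30)
t(Y, A) = -86/7 (t(Y, A) = -8 + (⅐)*(-30) = -8 - 30/7 = -86/7)
(T*(-7))*t(3, 0) = (16*(-7))*(-86/7) = -112*(-86/7) = 1376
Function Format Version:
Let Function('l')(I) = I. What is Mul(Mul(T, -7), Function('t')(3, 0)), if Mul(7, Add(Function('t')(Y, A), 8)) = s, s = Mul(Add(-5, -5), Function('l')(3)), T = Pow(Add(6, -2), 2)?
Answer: 1376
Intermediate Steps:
T = 16 (T = Pow(4, 2) = 16)
s = -30 (s = Mul(Add(-5, -5), 3) = Mul(-10, 3) = -30)
Function('t')(Y, A) = Rational(-86, 7) (Function('t')(Y, A) = Add(-8, Mul(Rational(1, 7), -30)) = Add(-8, Rational(-30, 7)) = Rational(-86, 7))
Mul(Mul(T, -7), Function('t')(3, 0)) = Mul(Mul(16, -7), Rational(-86, 7)) = Mul(-112, Rational(-86, 7)) = 1376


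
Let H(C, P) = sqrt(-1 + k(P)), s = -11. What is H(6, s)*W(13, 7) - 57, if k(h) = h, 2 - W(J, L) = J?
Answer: -57 - 22*I*sqrt(3) ≈ -57.0 - 38.105*I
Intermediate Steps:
W(J, L) = 2 - J
H(C, P) = sqrt(-1 + P)
H(6, s)*W(13, 7) - 57 = sqrt(-1 - 11)*(2 - 1*13) - 57 = sqrt(-12)*(2 - 13) - 57 = (2*I*sqrt(3))*(-11) - 57 = -22*I*sqrt(3) - 57 = -57 - 22*I*sqrt(3)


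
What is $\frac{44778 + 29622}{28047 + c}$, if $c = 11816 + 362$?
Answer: $\frac{2976}{1609} \approx 1.8496$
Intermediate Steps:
$c = 12178$
$\frac{44778 + 29622}{28047 + c} = \frac{44778 + 29622}{28047 + 12178} = \frac{74400}{40225} = 74400 \cdot \frac{1}{40225} = \frac{2976}{1609}$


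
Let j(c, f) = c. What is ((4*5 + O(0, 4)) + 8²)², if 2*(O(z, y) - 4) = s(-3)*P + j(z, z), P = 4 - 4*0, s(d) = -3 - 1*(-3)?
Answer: 7744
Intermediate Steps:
s(d) = 0 (s(d) = -3 + 3 = 0)
P = 4 (P = 4 + 0 = 4)
O(z, y) = 4 + z/2 (O(z, y) = 4 + (0*4 + z)/2 = 4 + (0 + z)/2 = 4 + z/2)
((4*5 + O(0, 4)) + 8²)² = ((4*5 + (4 + (½)*0)) + 8²)² = ((20 + (4 + 0)) + 64)² = ((20 + 4) + 64)² = (24 + 64)² = 88² = 7744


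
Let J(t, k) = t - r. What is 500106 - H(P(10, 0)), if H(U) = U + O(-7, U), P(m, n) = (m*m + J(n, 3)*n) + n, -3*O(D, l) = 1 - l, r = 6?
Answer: 499973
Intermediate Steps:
O(D, l) = -⅓ + l/3 (O(D, l) = -(1 - l)/3 = -⅓ + l/3)
J(t, k) = -6 + t (J(t, k) = t - 1*6 = t - 6 = -6 + t)
P(m, n) = n + m² + n*(-6 + n) (P(m, n) = (m*m + (-6 + n)*n) + n = (m² + n*(-6 + n)) + n = n + m² + n*(-6 + n))
H(U) = -⅓ + 4*U/3 (H(U) = U + (-⅓ + U/3) = -⅓ + 4*U/3)
500106 - H(P(10, 0)) = 500106 - (-⅓ + 4*(0 + 10² + 0*(-6 + 0))/3) = 500106 - (-⅓ + 4*(0 + 100 + 0*(-6))/3) = 500106 - (-⅓ + 4*(0 + 100 + 0)/3) = 500106 - (-⅓ + (4/3)*100) = 500106 - (-⅓ + 400/3) = 500106 - 1*133 = 500106 - 133 = 499973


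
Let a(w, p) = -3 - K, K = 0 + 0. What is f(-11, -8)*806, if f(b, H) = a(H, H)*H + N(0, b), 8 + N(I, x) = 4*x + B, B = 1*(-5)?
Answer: -26598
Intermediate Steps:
K = 0
B = -5
N(I, x) = -13 + 4*x (N(I, x) = -8 + (4*x - 5) = -8 + (-5 + 4*x) = -13 + 4*x)
a(w, p) = -3 (a(w, p) = -3 - 1*0 = -3 + 0 = -3)
f(b, H) = -13 - 3*H + 4*b (f(b, H) = -3*H + (-13 + 4*b) = -13 - 3*H + 4*b)
f(-11, -8)*806 = (-13 - 3*(-8) + 4*(-11))*806 = (-13 + 24 - 44)*806 = -33*806 = -26598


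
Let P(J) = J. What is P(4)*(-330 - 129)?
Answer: -1836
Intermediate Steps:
P(4)*(-330 - 129) = 4*(-330 - 129) = 4*(-459) = -1836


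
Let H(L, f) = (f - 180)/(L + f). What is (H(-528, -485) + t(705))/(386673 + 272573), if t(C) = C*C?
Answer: 251743495/333908099 ≈ 0.75393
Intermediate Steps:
H(L, f) = (-180 + f)/(L + f)
t(C) = C²
(H(-528, -485) + t(705))/(386673 + 272573) = ((-180 - 485)/(-528 - 485) + 705²)/(386673 + 272573) = (-665/(-1013) + 497025)/659246 = (-1/1013*(-665) + 497025)*(1/659246) = (665/1013 + 497025)*(1/659246) = (503486990/1013)*(1/659246) = 251743495/333908099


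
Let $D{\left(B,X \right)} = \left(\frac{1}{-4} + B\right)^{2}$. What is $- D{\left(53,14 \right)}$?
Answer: $- \frac{44521}{16} \approx -2782.6$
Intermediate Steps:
$D{\left(B,X \right)} = \left(- \frac{1}{4} + B\right)^{2}$
$- D{\left(53,14 \right)} = - \frac{\left(-1 + 4 \cdot 53\right)^{2}}{16} = - \frac{\left(-1 + 212\right)^{2}}{16} = - \frac{211^{2}}{16} = - \frac{44521}{16}$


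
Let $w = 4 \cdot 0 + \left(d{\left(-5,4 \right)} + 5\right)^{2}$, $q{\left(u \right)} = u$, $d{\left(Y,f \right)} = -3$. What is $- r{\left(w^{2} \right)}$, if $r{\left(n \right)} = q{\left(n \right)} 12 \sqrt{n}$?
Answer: $-768$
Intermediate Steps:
$w = 4$ ($w = 4 \cdot 0 + \left(-3 + 5\right)^{2} = 0 + 2^{2} = 0 + 4 = 4$)
$r{\left(n \right)} = 12 n^{\frac{3}{2}}$ ($r{\left(n \right)} = n 12 \sqrt{n} = 12 n \sqrt{n} = 12 n^{\frac{3}{2}}$)
$- r{\left(w^{2} \right)} = - 12 \left(4^{2}\right)^{\frac{3}{2}} = - 12 \cdot 16^{\frac{3}{2}} = - 12 \cdot 64 = \left(-1\right) 768 = -768$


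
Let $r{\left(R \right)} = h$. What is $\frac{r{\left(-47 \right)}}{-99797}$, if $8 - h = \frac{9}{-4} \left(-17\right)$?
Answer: $\frac{121}{399188} \approx 0.00030312$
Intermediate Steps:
$h = - \frac{121}{4}$ ($h = 8 - \frac{9}{-4} \left(-17\right) = 8 - 9 \left(- \frac{1}{4}\right) \left(-17\right) = 8 - \left(- \frac{9}{4}\right) \left(-17\right) = 8 - \frac{153}{4} = - \frac{121}{4} \approx -30.25$)
$r{\left(R \right)} = - \frac{121}{4}$
$\frac{r{\left(-47 \right)}}{-99797} = - \frac{121}{4 \left(-99797\right)} = \left(- \frac{121}{4}\right) \left(- \frac{1}{99797}\right) = \frac{121}{399188}$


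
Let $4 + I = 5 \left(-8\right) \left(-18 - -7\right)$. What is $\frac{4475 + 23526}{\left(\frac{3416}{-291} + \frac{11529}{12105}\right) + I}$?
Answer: $\frac{10959451395}{166426471} \approx 65.852$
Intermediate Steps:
$I = 436$ ($I = -4 + 5 \left(-8\right) \left(-18 - -7\right) = -4 - 40 \left(-18 + 7\right) = -4 - -440 = -4 + 440 = 436$)
$\frac{4475 + 23526}{\left(\frac{3416}{-291} + \frac{11529}{12105}\right) + I} = \frac{4475 + 23526}{\left(\frac{3416}{-291} + \frac{11529}{12105}\right) + 436} = \frac{28001}{\left(3416 \left(- \frac{1}{291}\right) + 11529 \cdot \frac{1}{12105}\right) + 436} = \frac{28001}{\left(- \frac{3416}{291} + \frac{1281}{1345}\right) + 436} = \frac{28001}{- \frac{4221749}{391395} + 436} = \frac{28001}{\frac{166426471}{391395}} = 28001 \cdot \frac{391395}{166426471} = \frac{10959451395}{166426471}$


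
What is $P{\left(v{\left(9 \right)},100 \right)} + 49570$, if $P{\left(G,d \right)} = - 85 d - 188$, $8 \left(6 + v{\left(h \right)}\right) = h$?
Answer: $40882$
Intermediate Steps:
$v{\left(h \right)} = -6 + \frac{h}{8}$
$P{\left(G,d \right)} = -188 - 85 d$
$P{\left(v{\left(9 \right)},100 \right)} + 49570 = \left(-188 - 8500\right) + 49570 = -8688 + 49570 = 40882$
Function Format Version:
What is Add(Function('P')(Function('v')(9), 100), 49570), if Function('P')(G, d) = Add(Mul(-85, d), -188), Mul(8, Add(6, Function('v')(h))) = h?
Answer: 40882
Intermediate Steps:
Function('v')(h) = Add(-6, Mul(Rational(1, 8), h))
Function('P')(G, d) = Add(-188, Mul(-85, d))
Add(Function('P')(Function('v')(9), 100), 49570) = Add(Add(-188, Mul(-85, 100)), 49570) = Add(Add(-188, -8500), 49570) = Add(-8688, 49570) = 40882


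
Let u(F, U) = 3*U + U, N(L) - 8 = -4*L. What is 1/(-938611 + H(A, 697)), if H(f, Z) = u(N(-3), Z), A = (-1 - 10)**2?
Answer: -1/935823 ≈ -1.0686e-6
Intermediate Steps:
N(L) = 8 - 4*L
u(F, U) = 4*U
A = 121 (A = (-11)**2 = 121)
H(f, Z) = 4*Z
1/(-938611 + H(A, 697)) = 1/(-938611 + 4*697) = 1/(-938611 + 2788) = 1/(-935823) = -1/935823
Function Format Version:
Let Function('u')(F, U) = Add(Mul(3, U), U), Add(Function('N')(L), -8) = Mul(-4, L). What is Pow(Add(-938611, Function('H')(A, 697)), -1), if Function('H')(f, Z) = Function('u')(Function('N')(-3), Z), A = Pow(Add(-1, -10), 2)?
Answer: Rational(-1, 935823) ≈ -1.0686e-6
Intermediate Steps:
Function('N')(L) = Add(8, Mul(-4, L))
Function('u')(F, U) = Mul(4, U)
A = 121 (A = Pow(-11, 2) = 121)
Function('H')(f, Z) = Mul(4, Z)
Pow(Add(-938611, Function('H')(A, 697)), -1) = Pow(Add(-938611, Mul(4, 697)), -1) = Pow(Add(-938611, 2788), -1) = Pow(-935823, -1) = Rational(-1, 935823)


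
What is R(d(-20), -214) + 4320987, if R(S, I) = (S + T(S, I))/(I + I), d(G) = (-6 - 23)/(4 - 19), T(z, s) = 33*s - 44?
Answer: 27740843101/6420 ≈ 4.3210e+6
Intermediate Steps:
T(z, s) = -44 + 33*s
d(G) = 29/15 (d(G) = -29/(-15) = -29*(-1/15) = 29/15)
R(S, I) = (-44 + S + 33*I)/(2*I) (R(S, I) = (S + (-44 + 33*I))/(I + I) = (-44 + S + 33*I)/((2*I)) = (-44 + S + 33*I)*(1/(2*I)) = (-44 + S + 33*I)/(2*I))
R(d(-20), -214) + 4320987 = (½)*(-44 + 29/15 + 33*(-214))/(-214) + 4320987 = (½)*(-1/214)*(-44 + 29/15 - 7062) + 4320987 = (½)*(-1/214)*(-106561/15) + 4320987 = 106561/6420 + 4320987 = 27740843101/6420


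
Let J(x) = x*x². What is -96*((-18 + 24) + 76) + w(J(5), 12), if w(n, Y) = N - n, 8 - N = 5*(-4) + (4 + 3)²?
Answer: -8018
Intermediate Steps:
J(x) = x³
N = -21 (N = 8 - (5*(-4) + (4 + 3)²) = 8 - (-20 + 7²) = 8 - (-20 + 49) = 8 - 1*29 = 8 - 29 = -21)
w(n, Y) = -21 - n
-96*((-18 + 24) + 76) + w(J(5), 12) = -96*((-18 + 24) + 76) + (-21 - 1*5³) = -96*(6 + 76) + (-21 - 1*125) = -96*82 + (-21 - 125) = -7872 - 146 = -8018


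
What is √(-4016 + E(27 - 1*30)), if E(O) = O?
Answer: I*√4019 ≈ 63.396*I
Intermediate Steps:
√(-4016 + E(27 - 1*30)) = √(-4016 + (27 - 1*30)) = √(-4016 + (27 - 30)) = √(-4016 - 3) = √(-4019) = I*√4019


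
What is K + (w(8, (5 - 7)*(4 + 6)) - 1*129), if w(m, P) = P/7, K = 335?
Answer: 1422/7 ≈ 203.14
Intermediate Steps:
w(m, P) = P/7 (w(m, P) = P*(⅐) = P/7)
K + (w(8, (5 - 7)*(4 + 6)) - 1*129) = 335 + (((5 - 7)*(4 + 6))/7 - 1*129) = 335 + ((-2*10)/7 - 129) = 335 + ((⅐)*(-20) - 129) = 335 + (-20/7 - 129) = 335 - 923/7 = 1422/7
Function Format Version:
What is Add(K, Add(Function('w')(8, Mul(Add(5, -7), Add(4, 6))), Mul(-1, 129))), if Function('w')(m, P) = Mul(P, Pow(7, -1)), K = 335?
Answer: Rational(1422, 7) ≈ 203.14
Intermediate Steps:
Function('w')(m, P) = Mul(Rational(1, 7), P) (Function('w')(m, P) = Mul(P, Rational(1, 7)) = Mul(Rational(1, 7), P))
Add(K, Add(Function('w')(8, Mul(Add(5, -7), Add(4, 6))), Mul(-1, 129))) = Add(335, Add(Mul(Rational(1, 7), Mul(Add(5, -7), Add(4, 6))), Mul(-1, 129))) = Add(335, Add(Mul(Rational(1, 7), Mul(-2, 10)), -129)) = Add(335, Add(Mul(Rational(1, 7), -20), -129)) = Add(335, Add(Rational(-20, 7), -129)) = Add(335, Rational(-923, 7)) = Rational(1422, 7)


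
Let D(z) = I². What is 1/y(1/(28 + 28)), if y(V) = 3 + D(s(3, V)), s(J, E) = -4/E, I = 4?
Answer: 1/19 ≈ 0.052632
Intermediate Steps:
D(z) = 16 (D(z) = 4² = 16)
y(V) = 19 (y(V) = 3 + 16 = 19)
1/y(1/(28 + 28)) = 1/19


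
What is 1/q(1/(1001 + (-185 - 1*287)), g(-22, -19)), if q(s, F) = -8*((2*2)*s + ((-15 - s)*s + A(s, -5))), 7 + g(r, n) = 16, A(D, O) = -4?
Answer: 279841/9001472 ≈ 0.031088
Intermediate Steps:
g(r, n) = 9 (g(r, n) = -7 + 16 = 9)
q(s, F) = 32 - 32*s - 8*s*(-15 - s) (q(s, F) = -8*((2*2)*s + ((-15 - s)*s - 4)) = -8*(4*s + (s*(-15 - s) - 4)) = -8*(4*s + (-4 + s*(-15 - s))) = -8*(-4 + 4*s + s*(-15 - s)) = 32 - 32*s - 8*s*(-15 - s))
1/q(1/(1001 + (-185 - 1*287)), g(-22, -19)) = 1/(32 + 8*(1/(1001 + (-185 - 1*287)))² + 88/(1001 + (-185 - 1*287))) = 1/(32 + 8*(1/(1001 + (-185 - 287)))² + 88/(1001 + (-185 - 287))) = 1/(32 + 8*(1/(1001 - 472))² + 88/(1001 - 472)) = 1/(32 + 8*(1/529)² + 88/529) = 1/(32 + 8*(1/529)² + 88*(1/529)) = 1/(32 + 8*(1/279841) + 88/529) = 1/(32 + 8/279841 + 88/529) = 1/(9001472/279841) = 279841/9001472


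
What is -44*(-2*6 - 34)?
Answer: 2024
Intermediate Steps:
-44*(-2*6 - 34) = -44*(-12 - 34) = -44*(-46) = 2024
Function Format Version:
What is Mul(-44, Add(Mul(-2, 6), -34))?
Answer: 2024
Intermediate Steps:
Mul(-44, Add(Mul(-2, 6), -34)) = Mul(-44, Add(-12, -34)) = Mul(-44, -46) = 2024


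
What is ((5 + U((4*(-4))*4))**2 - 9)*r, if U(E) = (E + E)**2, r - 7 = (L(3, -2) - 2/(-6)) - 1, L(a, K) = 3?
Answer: 2506926912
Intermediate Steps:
r = 28/3 (r = 7 + ((3 - 2/(-6)) - 1) = 7 + ((3 - 2*(-1/6)) - 1) = 7 + ((3 + 1/3) - 1) = 7 + (10/3 - 1) = 7 + 7/3 = 28/3 ≈ 9.3333)
U(E) = 4*E**2 (U(E) = (2*E)**2 = 4*E**2)
((5 + U((4*(-4))*4))**2 - 9)*r = ((5 + 4*((4*(-4))*4)**2)**2 - 9)*(28/3) = ((5 + 4*(-16*4)**2)**2 - 9)*(28/3) = ((5 + 4*(-64)**2)**2 - 9)*(28/3) = ((5 + 4*4096)**2 - 9)*(28/3) = ((5 + 16384)**2 - 9)*(28/3) = (16389**2 - 9)*(28/3) = (268599321 - 9)*(28/3) = 268599312*(28/3) = 2506926912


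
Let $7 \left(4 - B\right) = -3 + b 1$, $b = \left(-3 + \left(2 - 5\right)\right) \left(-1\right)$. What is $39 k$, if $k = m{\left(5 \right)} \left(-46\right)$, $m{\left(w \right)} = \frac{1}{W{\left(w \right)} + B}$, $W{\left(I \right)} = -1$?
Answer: $- \frac{2093}{3} \approx -697.67$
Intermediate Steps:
$b = 6$ ($b = \left(-3 + \left(2 - 5\right)\right) \left(-1\right) = \left(-3 - 3\right) \left(-1\right) = \left(-6\right) \left(-1\right) = 6$)
$B = \frac{25}{7}$ ($B = 4 - \frac{-3 + 6 \cdot 1}{7} = 4 - \frac{-3 + 6}{7} = 4 - \frac{3}{7} = \frac{25}{7} \approx 3.5714$)
$m{\left(w \right)} = \frac{7}{18}$ ($m{\left(w \right)} = \frac{1}{-1 + \frac{25}{7}} = \frac{1}{\frac{18}{7}} = \frac{7}{18}$)
$k = - \frac{161}{9}$ ($k = \frac{7}{18} \left(-46\right) = - \frac{161}{9} \approx -17.889$)
$39 k = 39 \left(- \frac{161}{9}\right) = - \frac{2093}{3}$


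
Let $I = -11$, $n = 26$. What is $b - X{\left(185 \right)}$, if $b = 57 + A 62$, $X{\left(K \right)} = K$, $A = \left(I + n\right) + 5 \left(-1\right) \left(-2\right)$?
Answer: $1422$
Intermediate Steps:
$A = 25$ ($A = \left(-11 + 26\right) + 5 \left(-1\right) \left(-2\right) = 15 - -10 = 15 + 10 = 25$)
$b = 1607$ ($b = 57 + 25 \cdot 62 = 57 + 1550 = 1607$)
$b - X{\left(185 \right)} = 1607 - 185 = 1422$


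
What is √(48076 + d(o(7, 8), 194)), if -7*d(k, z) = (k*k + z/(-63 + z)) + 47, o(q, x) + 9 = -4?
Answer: √824499066/131 ≈ 219.19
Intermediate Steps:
o(q, x) = -13 (o(q, x) = -9 - 4 = -13)
d(k, z) = -47/7 - k²/7 - z/(7*(-63 + z)) (d(k, z) = -((k*k + z/(-63 + z)) + 47)/7 = -((k² + z/(-63 + z)) + 47)/7 = -(47 + k² + z/(-63 + z))/7 = -47/7 - k²/7 - z/(7*(-63 + z)))
√(48076 + d(o(7, 8), 194)) = √(48076 + (2961 - 48*194 + 63*(-13)² - 1*194*(-13)²)/(7*(-63 + 194))) = √(48076 + (⅐)*(2961 - 9312 + 63*169 - 1*194*169)/131) = √(48076 + (⅐)*(1/131)*(2961 - 9312 + 10647 - 32786)) = √(48076 + (⅐)*(1/131)*(-28490)) = √(48076 - 4070/131) = √(6293886/131) = √824499066/131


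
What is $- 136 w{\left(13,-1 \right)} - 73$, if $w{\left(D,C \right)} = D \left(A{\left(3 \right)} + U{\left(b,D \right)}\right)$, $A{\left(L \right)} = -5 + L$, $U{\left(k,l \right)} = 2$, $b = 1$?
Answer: $-73$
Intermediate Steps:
$w{\left(D,C \right)} = 0$ ($w{\left(D,C \right)} = D \left(\left(-5 + 3\right) + 2\right) = D \left(-2 + 2\right) = D 0 = 0$)
$- 136 w{\left(13,-1 \right)} - 73 = \left(-136\right) 0 - 73 = 0 - 73 = -73$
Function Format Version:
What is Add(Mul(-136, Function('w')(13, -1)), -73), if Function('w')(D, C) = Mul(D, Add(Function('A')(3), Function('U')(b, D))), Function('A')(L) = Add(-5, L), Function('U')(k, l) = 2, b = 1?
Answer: -73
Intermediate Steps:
Function('w')(D, C) = 0 (Function('w')(D, C) = Mul(D, Add(Add(-5, 3), 2)) = Mul(D, Add(-2, 2)) = Mul(D, 0) = 0)
Add(Mul(-136, Function('w')(13, -1)), -73) = Add(Mul(-136, 0), -73) = Add(0, -73) = -73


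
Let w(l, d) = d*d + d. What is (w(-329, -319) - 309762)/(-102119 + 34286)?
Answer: 69440/22611 ≈ 3.0711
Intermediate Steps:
w(l, d) = d + d² (w(l, d) = d² + d = d + d²)
(w(-329, -319) - 309762)/(-102119 + 34286) = (-319*(1 - 319) - 309762)/(-102119 + 34286) = (-319*(-318) - 309762)/(-67833) = (101442 - 309762)*(-1/67833) = -208320*(-1/67833) = 69440/22611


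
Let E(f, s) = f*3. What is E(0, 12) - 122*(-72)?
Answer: 8784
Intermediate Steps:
E(f, s) = 3*f
E(0, 12) - 122*(-72) = 3*0 - 122*(-72) = 0 + 8784 = 8784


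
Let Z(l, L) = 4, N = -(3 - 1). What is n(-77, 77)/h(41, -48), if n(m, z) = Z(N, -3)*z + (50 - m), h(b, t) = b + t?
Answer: -435/7 ≈ -62.143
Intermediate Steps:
N = -2 (N = -1*2 = -2)
n(m, z) = 50 - m + 4*z (n(m, z) = 4*z + (50 - m) = 50 - m + 4*z)
n(-77, 77)/h(41, -48) = (50 - 1*(-77) + 4*77)/(41 - 48) = (50 + 77 + 308)/(-7) = 435*(-⅐) = -435/7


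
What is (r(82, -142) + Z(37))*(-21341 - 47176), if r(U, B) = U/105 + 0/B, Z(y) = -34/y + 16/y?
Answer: -26127816/1295 ≈ -20176.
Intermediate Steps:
Z(y) = -18/y
r(U, B) = U/105 (r(U, B) = U*(1/105) + 0 = U/105 + 0 = U/105)
(r(82, -142) + Z(37))*(-21341 - 47176) = ((1/105)*82 - 18/37)*(-21341 - 47176) = (82/105 - 18*1/37)*(-68517) = (82/105 - 18/37)*(-68517) = (1144/3885)*(-68517) = -26127816/1295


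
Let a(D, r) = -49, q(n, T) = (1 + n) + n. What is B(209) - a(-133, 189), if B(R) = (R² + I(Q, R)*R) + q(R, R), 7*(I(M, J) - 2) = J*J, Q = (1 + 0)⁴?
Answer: 9441298/7 ≈ 1.3488e+6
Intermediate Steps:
q(n, T) = 1 + 2*n
Q = 1 (Q = 1⁴ = 1)
I(M, J) = 2 + J²/7 (I(M, J) = 2 + (J*J)/7 = 2 + J²/7)
B(R) = 1 + R² + 2*R + R*(2 + R²/7) (B(R) = (R² + (2 + R²/7)*R) + (1 + 2*R) = (R² + R*(2 + R²/7)) + (1 + 2*R) = 1 + R² + 2*R + R*(2 + R²/7))
B(209) - a(-133, 189) = (1 + 209² + 4*209 + (⅐)*209³) - 1*(-49) = (1 + 43681 + 836 + (⅐)*9129329) + 49 = (1 + 43681 + 836 + 9129329/7) + 49 = 9440955/7 + 49 = 9441298/7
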